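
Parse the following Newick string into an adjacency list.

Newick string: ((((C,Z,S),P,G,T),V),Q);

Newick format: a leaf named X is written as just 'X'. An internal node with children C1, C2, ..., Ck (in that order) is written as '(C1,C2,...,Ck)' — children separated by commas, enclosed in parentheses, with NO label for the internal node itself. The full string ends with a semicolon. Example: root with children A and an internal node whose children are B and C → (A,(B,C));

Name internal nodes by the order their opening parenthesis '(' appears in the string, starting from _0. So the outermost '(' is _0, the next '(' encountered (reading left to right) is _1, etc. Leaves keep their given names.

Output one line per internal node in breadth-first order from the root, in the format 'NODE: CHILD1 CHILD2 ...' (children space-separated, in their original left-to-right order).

Input: ((((C,Z,S),P,G,T),V),Q);
Scanning left-to-right, naming '(' by encounter order:
  pos 0: '(' -> open internal node _0 (depth 1)
  pos 1: '(' -> open internal node _1 (depth 2)
  pos 2: '(' -> open internal node _2 (depth 3)
  pos 3: '(' -> open internal node _3 (depth 4)
  pos 9: ')' -> close internal node _3 (now at depth 3)
  pos 16: ')' -> close internal node _2 (now at depth 2)
  pos 19: ')' -> close internal node _1 (now at depth 1)
  pos 22: ')' -> close internal node _0 (now at depth 0)
Total internal nodes: 4
BFS adjacency from root:
  _0: _1 Q
  _1: _2 V
  _2: _3 P G T
  _3: C Z S

Answer: _0: _1 Q
_1: _2 V
_2: _3 P G T
_3: C Z S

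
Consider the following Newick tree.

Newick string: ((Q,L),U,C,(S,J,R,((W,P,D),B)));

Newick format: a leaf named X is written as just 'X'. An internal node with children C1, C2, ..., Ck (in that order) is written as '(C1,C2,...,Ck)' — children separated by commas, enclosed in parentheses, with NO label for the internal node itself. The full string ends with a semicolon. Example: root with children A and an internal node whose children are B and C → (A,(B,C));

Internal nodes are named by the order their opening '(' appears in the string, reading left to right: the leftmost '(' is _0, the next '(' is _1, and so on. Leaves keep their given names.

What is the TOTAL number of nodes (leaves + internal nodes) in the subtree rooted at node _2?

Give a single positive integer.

Answer: 10

Derivation:
Newick: ((Q,L),U,C,(S,J,R,((W,P,D),B)));
Locate _2: it is the '(' at position 11 (the 3rd '(' reading left to right).
Query: subtree rooted at _2
_2: subtree_size = 1 + 9
  S: subtree_size = 1 + 0
  J: subtree_size = 1 + 0
  R: subtree_size = 1 + 0
  _3: subtree_size = 1 + 5
    _4: subtree_size = 1 + 3
      W: subtree_size = 1 + 0
      P: subtree_size = 1 + 0
      D: subtree_size = 1 + 0
    B: subtree_size = 1 + 0
Total subtree size of _2: 10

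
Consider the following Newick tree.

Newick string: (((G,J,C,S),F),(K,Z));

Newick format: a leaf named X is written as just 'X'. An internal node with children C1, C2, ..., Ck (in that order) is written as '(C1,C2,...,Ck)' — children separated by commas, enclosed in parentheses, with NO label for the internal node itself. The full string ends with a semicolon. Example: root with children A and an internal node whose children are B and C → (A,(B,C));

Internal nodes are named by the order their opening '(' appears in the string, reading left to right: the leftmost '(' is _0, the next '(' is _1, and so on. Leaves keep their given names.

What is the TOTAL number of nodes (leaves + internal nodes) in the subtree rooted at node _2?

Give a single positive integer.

Answer: 5

Derivation:
Newick: (((G,J,C,S),F),(K,Z));
Locate _2: it is the '(' at position 2 (the 3rd '(' reading left to right).
Query: subtree rooted at _2
_2: subtree_size = 1 + 4
  G: subtree_size = 1 + 0
  J: subtree_size = 1 + 0
  C: subtree_size = 1 + 0
  S: subtree_size = 1 + 0
Total subtree size of _2: 5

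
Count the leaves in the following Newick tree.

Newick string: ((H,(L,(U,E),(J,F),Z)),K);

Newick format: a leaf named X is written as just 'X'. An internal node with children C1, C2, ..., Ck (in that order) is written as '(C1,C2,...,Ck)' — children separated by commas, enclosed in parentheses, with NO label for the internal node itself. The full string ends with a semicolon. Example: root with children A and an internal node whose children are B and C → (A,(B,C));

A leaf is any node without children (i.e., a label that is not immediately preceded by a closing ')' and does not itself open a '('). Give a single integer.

Answer: 8

Derivation:
Newick: ((H,(L,(U,E),(J,F),Z)),K);
Scan left-to-right; a leaf is any maximal label run not followed by '(':
  pos 2: leaf 'H' → count = 1
  pos 5: leaf 'L' → count = 2
  pos 8: leaf 'U' → count = 3
  pos 10: leaf 'E' → count = 4
  pos 14: leaf 'J' → count = 5
  pos 16: leaf 'F' → count = 6
  pos 19: leaf 'Z' → count = 7
  pos 23: leaf 'K' → count = 8
Total leaves: 8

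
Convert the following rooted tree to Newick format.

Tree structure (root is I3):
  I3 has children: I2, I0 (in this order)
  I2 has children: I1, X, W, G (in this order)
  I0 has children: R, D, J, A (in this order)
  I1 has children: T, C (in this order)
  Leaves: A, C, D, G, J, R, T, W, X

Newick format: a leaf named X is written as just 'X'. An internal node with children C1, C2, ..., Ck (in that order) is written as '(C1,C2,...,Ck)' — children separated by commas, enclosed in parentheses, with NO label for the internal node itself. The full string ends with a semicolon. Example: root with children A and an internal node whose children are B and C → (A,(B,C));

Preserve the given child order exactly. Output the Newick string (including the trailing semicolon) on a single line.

Answer: (((T,C),X,W,G),(R,D,J,A));

Derivation:
internal I3 with children ['I2', 'I0']
  internal I2 with children ['I1', 'X', 'W', 'G']
    internal I1 with children ['T', 'C']
      leaf 'T' → 'T'
      leaf 'C' → 'C'
    → '(T,C)'
    leaf 'X' → 'X'
    leaf 'W' → 'W'
    leaf 'G' → 'G'
  → '((T,C),X,W,G)'
  internal I0 with children ['R', 'D', 'J', 'A']
    leaf 'R' → 'R'
    leaf 'D' → 'D'
    leaf 'J' → 'J'
    leaf 'A' → 'A'
  → '(R,D,J,A)'
→ '(((T,C),X,W,G),(R,D,J,A))'
Final: (((T,C),X,W,G),(R,D,J,A));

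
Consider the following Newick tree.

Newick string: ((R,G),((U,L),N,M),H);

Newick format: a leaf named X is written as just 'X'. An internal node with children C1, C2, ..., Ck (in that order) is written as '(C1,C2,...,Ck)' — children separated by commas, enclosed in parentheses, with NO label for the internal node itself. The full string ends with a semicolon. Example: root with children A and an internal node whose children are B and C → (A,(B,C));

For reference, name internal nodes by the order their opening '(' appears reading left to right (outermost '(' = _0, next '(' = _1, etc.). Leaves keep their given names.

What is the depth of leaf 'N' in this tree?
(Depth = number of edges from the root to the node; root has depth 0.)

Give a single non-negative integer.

Newick: ((R,G),((U,L),N,M),H);
Naming internals by '(' encounter order: outermost '(' = _0, next = _1, ...
Query node: N
Path from root: _0 -> _2 -> N
Depth of N: 2 (number of edges from root)

Answer: 2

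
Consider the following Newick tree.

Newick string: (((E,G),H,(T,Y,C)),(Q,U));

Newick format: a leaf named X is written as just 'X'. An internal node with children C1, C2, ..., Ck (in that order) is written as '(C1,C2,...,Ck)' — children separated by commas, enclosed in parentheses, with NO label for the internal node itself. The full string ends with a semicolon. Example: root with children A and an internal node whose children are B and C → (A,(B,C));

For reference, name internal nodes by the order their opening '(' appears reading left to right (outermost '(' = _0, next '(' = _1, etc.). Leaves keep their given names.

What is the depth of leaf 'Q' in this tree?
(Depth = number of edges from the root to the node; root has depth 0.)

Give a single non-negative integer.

Newick: (((E,G),H,(T,Y,C)),(Q,U));
Naming internals by '(' encounter order: outermost '(' = _0, next = _1, ...
Query node: Q
Path from root: _0 -> _4 -> Q
Depth of Q: 2 (number of edges from root)

Answer: 2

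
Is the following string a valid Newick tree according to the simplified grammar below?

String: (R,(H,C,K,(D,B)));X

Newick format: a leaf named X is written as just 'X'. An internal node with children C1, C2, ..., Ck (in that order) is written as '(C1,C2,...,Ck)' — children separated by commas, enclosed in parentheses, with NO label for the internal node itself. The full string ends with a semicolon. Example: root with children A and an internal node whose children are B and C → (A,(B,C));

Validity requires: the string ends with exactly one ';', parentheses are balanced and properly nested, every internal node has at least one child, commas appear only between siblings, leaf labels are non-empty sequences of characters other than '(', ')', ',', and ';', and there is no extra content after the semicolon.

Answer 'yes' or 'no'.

Answer: no

Derivation:
Input: (R,(H,C,K,(D,B)));X
Paren balance: 3 '(' vs 3 ')' OK
Ends with single ';': False
Full parse: FAILS (must end with ;)
Valid: False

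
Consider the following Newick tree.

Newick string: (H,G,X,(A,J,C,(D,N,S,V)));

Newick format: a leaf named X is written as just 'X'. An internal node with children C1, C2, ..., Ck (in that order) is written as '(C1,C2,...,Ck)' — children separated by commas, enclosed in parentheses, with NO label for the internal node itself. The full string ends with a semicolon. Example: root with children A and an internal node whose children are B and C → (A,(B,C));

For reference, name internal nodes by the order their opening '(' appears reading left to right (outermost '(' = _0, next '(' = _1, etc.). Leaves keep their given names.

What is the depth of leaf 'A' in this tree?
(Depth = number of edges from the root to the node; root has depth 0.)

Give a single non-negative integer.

Answer: 2

Derivation:
Newick: (H,G,X,(A,J,C,(D,N,S,V)));
Naming internals by '(' encounter order: outermost '(' = _0, next = _1, ...
Query node: A
Path from root: _0 -> _1 -> A
Depth of A: 2 (number of edges from root)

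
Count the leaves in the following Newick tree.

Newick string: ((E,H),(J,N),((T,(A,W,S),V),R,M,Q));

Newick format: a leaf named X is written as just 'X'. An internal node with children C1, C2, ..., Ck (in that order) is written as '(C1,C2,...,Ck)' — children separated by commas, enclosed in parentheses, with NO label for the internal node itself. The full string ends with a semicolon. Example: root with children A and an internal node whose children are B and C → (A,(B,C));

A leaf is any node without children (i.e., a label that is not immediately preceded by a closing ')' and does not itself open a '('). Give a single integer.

Newick: ((E,H),(J,N),((T,(A,W,S),V),R,M,Q));
Scan left-to-right; a leaf is any maximal label run not followed by '(':
  pos 2: leaf 'E' → count = 1
  pos 4: leaf 'H' → count = 2
  pos 8: leaf 'J' → count = 3
  pos 10: leaf 'N' → count = 4
  pos 15: leaf 'T' → count = 5
  pos 18: leaf 'A' → count = 6
  pos 20: leaf 'W' → count = 7
  pos 22: leaf 'S' → count = 8
  pos 25: leaf 'V' → count = 9
  pos 28: leaf 'R' → count = 10
  pos 30: leaf 'M' → count = 11
  pos 32: leaf 'Q' → count = 12
Total leaves: 12

Answer: 12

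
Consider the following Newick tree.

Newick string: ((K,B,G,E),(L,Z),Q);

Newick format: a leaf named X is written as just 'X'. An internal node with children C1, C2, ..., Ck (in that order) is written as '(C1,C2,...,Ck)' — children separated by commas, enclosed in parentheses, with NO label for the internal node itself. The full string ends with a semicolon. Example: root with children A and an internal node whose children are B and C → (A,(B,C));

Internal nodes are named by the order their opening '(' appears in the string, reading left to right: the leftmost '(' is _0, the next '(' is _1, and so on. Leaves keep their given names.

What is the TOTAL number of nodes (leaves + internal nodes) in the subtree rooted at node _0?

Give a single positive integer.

Newick: ((K,B,G,E),(L,Z),Q);
Locate _0: it is the '(' at position 0 (the 1st '(' reading left to right).
Query: subtree rooted at _0
_0: subtree_size = 1 + 9
  _1: subtree_size = 1 + 4
    K: subtree_size = 1 + 0
    B: subtree_size = 1 + 0
    G: subtree_size = 1 + 0
    E: subtree_size = 1 + 0
  _2: subtree_size = 1 + 2
    L: subtree_size = 1 + 0
    Z: subtree_size = 1 + 0
  Q: subtree_size = 1 + 0
Total subtree size of _0: 10

Answer: 10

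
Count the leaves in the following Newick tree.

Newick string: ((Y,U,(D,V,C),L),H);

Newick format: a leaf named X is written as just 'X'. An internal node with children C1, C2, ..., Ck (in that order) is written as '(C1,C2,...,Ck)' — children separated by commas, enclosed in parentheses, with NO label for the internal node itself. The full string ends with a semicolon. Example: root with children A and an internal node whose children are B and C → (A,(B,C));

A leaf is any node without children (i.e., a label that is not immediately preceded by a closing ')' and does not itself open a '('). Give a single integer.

Answer: 7

Derivation:
Newick: ((Y,U,(D,V,C),L),H);
Scan left-to-right; a leaf is any maximal label run not followed by '(':
  pos 2: leaf 'Y' → count = 1
  pos 4: leaf 'U' → count = 2
  pos 7: leaf 'D' → count = 3
  pos 9: leaf 'V' → count = 4
  pos 11: leaf 'C' → count = 5
  pos 14: leaf 'L' → count = 6
  pos 17: leaf 'H' → count = 7
Total leaves: 7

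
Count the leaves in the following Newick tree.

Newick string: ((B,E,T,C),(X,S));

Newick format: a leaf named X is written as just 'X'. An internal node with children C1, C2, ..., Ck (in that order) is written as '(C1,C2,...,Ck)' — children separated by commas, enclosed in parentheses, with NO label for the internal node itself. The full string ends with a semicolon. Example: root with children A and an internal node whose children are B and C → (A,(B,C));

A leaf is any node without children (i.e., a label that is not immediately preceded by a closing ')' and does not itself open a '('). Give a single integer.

Answer: 6

Derivation:
Newick: ((B,E,T,C),(X,S));
Scan left-to-right; a leaf is any maximal label run not followed by '(':
  pos 2: leaf 'B' → count = 1
  pos 4: leaf 'E' → count = 2
  pos 6: leaf 'T' → count = 3
  pos 8: leaf 'C' → count = 4
  pos 12: leaf 'X' → count = 5
  pos 14: leaf 'S' → count = 6
Total leaves: 6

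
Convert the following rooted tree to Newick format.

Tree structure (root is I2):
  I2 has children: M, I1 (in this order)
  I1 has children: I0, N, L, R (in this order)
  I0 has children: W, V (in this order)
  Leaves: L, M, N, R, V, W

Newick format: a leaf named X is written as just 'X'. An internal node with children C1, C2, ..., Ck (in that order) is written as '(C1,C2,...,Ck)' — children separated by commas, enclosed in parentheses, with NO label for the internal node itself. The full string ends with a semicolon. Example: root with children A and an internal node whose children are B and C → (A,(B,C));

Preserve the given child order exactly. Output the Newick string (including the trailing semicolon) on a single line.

internal I2 with children ['M', 'I1']
  leaf 'M' → 'M'
  internal I1 with children ['I0', 'N', 'L', 'R']
    internal I0 with children ['W', 'V']
      leaf 'W' → 'W'
      leaf 'V' → 'V'
    → '(W,V)'
    leaf 'N' → 'N'
    leaf 'L' → 'L'
    leaf 'R' → 'R'
  → '((W,V),N,L,R)'
→ '(M,((W,V),N,L,R))'
Final: (M,((W,V),N,L,R));

Answer: (M,((W,V),N,L,R));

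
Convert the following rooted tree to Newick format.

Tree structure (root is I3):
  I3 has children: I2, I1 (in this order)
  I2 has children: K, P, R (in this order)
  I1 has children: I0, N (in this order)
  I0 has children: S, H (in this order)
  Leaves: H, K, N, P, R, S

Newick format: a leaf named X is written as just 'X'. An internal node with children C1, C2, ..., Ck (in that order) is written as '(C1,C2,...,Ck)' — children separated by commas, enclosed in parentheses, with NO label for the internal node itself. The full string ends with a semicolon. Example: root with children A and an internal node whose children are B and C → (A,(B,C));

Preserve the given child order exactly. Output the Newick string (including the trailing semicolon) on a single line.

Answer: ((K,P,R),((S,H),N));

Derivation:
internal I3 with children ['I2', 'I1']
  internal I2 with children ['K', 'P', 'R']
    leaf 'K' → 'K'
    leaf 'P' → 'P'
    leaf 'R' → 'R'
  → '(K,P,R)'
  internal I1 with children ['I0', 'N']
    internal I0 with children ['S', 'H']
      leaf 'S' → 'S'
      leaf 'H' → 'H'
    → '(S,H)'
    leaf 'N' → 'N'
  → '((S,H),N)'
→ '((K,P,R),((S,H),N))'
Final: ((K,P,R),((S,H),N));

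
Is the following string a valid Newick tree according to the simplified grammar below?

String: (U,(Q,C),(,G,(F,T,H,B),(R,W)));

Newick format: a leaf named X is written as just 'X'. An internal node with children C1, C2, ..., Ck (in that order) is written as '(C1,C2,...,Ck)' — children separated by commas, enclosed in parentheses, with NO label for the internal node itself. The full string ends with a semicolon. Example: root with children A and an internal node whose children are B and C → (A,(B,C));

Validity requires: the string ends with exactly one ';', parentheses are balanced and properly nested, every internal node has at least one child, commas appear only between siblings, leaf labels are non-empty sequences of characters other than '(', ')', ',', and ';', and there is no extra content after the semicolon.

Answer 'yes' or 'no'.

Answer: no

Derivation:
Input: (U,(Q,C),(,G,(F,T,H,B),(R,W)));
Paren balance: 5 '(' vs 5 ')' OK
Ends with single ';': True
Full parse: FAILS (empty leaf label at pos 10)
Valid: False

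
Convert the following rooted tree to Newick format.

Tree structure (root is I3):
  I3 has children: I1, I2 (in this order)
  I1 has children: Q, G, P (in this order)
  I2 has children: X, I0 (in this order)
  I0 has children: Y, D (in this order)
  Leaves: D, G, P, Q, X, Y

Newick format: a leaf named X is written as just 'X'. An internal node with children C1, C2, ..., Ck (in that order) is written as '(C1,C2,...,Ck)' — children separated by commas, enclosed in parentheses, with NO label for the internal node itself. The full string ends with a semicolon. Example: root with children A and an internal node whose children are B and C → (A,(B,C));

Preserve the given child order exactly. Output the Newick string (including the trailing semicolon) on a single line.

internal I3 with children ['I1', 'I2']
  internal I1 with children ['Q', 'G', 'P']
    leaf 'Q' → 'Q'
    leaf 'G' → 'G'
    leaf 'P' → 'P'
  → '(Q,G,P)'
  internal I2 with children ['X', 'I0']
    leaf 'X' → 'X'
    internal I0 with children ['Y', 'D']
      leaf 'Y' → 'Y'
      leaf 'D' → 'D'
    → '(Y,D)'
  → '(X,(Y,D))'
→ '((Q,G,P),(X,(Y,D)))'
Final: ((Q,G,P),(X,(Y,D)));

Answer: ((Q,G,P),(X,(Y,D)));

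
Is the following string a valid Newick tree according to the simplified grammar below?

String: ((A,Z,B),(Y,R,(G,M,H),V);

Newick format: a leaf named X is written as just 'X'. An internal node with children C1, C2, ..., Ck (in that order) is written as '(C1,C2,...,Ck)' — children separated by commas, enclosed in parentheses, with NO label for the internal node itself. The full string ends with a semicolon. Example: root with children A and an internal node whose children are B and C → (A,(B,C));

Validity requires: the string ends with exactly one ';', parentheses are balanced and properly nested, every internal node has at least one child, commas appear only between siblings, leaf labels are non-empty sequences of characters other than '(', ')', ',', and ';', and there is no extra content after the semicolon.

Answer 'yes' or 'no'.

Input: ((A,Z,B),(Y,R,(G,M,H),V);
Paren balance: 4 '(' vs 3 ')' MISMATCH
Ends with single ';': True
Full parse: FAILS (expected , or ) at pos 24)
Valid: False

Answer: no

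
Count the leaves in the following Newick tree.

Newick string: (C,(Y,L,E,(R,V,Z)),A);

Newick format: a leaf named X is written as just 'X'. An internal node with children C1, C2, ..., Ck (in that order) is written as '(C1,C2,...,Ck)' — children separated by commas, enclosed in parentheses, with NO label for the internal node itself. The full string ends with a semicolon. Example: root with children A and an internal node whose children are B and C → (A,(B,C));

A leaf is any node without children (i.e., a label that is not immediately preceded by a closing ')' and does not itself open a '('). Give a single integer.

Answer: 8

Derivation:
Newick: (C,(Y,L,E,(R,V,Z)),A);
Scan left-to-right; a leaf is any maximal label run not followed by '(':
  pos 1: leaf 'C' → count = 1
  pos 4: leaf 'Y' → count = 2
  pos 6: leaf 'L' → count = 3
  pos 8: leaf 'E' → count = 4
  pos 11: leaf 'R' → count = 5
  pos 13: leaf 'V' → count = 6
  pos 15: leaf 'Z' → count = 7
  pos 19: leaf 'A' → count = 8
Total leaves: 8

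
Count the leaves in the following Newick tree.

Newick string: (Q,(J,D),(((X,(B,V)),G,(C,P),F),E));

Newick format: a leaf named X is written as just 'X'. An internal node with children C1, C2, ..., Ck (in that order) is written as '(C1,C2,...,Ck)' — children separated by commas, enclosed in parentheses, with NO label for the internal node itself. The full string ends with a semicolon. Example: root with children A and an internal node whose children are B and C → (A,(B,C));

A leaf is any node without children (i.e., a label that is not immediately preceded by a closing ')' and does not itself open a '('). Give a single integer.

Answer: 11

Derivation:
Newick: (Q,(J,D),(((X,(B,V)),G,(C,P),F),E));
Scan left-to-right; a leaf is any maximal label run not followed by '(':
  pos 1: leaf 'Q' → count = 1
  pos 4: leaf 'J' → count = 2
  pos 6: leaf 'D' → count = 3
  pos 12: leaf 'X' → count = 4
  pos 15: leaf 'B' → count = 5
  pos 17: leaf 'V' → count = 6
  pos 21: leaf 'G' → count = 7
  pos 24: leaf 'C' → count = 8
  pos 26: leaf 'P' → count = 9
  pos 29: leaf 'F' → count = 10
  pos 32: leaf 'E' → count = 11
Total leaves: 11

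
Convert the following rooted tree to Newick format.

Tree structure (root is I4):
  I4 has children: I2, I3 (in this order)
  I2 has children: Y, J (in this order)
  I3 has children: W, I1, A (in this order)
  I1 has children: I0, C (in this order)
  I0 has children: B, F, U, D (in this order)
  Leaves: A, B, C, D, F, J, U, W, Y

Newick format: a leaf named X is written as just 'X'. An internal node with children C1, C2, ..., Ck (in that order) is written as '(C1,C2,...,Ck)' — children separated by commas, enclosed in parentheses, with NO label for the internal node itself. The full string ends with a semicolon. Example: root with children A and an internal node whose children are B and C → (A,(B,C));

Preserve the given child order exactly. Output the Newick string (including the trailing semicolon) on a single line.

internal I4 with children ['I2', 'I3']
  internal I2 with children ['Y', 'J']
    leaf 'Y' → 'Y'
    leaf 'J' → 'J'
  → '(Y,J)'
  internal I3 with children ['W', 'I1', 'A']
    leaf 'W' → 'W'
    internal I1 with children ['I0', 'C']
      internal I0 with children ['B', 'F', 'U', 'D']
        leaf 'B' → 'B'
        leaf 'F' → 'F'
        leaf 'U' → 'U'
        leaf 'D' → 'D'
      → '(B,F,U,D)'
      leaf 'C' → 'C'
    → '((B,F,U,D),C)'
    leaf 'A' → 'A'
  → '(W,((B,F,U,D),C),A)'
→ '((Y,J),(W,((B,F,U,D),C),A))'
Final: ((Y,J),(W,((B,F,U,D),C),A));

Answer: ((Y,J),(W,((B,F,U,D),C),A));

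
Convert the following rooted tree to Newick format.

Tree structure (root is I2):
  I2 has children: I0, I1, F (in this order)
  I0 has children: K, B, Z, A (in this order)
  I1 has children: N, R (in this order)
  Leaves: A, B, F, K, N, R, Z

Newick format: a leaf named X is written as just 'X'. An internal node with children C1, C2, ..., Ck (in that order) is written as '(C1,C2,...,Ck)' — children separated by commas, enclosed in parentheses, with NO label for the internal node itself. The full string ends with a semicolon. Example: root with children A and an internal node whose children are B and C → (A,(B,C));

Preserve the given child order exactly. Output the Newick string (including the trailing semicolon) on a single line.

internal I2 with children ['I0', 'I1', 'F']
  internal I0 with children ['K', 'B', 'Z', 'A']
    leaf 'K' → 'K'
    leaf 'B' → 'B'
    leaf 'Z' → 'Z'
    leaf 'A' → 'A'
  → '(K,B,Z,A)'
  internal I1 with children ['N', 'R']
    leaf 'N' → 'N'
    leaf 'R' → 'R'
  → '(N,R)'
  leaf 'F' → 'F'
→ '((K,B,Z,A),(N,R),F)'
Final: ((K,B,Z,A),(N,R),F);

Answer: ((K,B,Z,A),(N,R),F);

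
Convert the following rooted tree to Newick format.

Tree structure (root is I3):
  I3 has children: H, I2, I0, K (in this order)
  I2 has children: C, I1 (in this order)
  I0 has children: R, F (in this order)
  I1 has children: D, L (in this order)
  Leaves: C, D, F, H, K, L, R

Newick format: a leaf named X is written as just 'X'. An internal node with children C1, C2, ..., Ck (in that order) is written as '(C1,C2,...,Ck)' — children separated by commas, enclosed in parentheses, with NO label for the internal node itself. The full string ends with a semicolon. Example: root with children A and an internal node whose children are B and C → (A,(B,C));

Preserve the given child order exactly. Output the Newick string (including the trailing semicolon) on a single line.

Answer: (H,(C,(D,L)),(R,F),K);

Derivation:
internal I3 with children ['H', 'I2', 'I0', 'K']
  leaf 'H' → 'H'
  internal I2 with children ['C', 'I1']
    leaf 'C' → 'C'
    internal I1 with children ['D', 'L']
      leaf 'D' → 'D'
      leaf 'L' → 'L'
    → '(D,L)'
  → '(C,(D,L))'
  internal I0 with children ['R', 'F']
    leaf 'R' → 'R'
    leaf 'F' → 'F'
  → '(R,F)'
  leaf 'K' → 'K'
→ '(H,(C,(D,L)),(R,F),K)'
Final: (H,(C,(D,L)),(R,F),K);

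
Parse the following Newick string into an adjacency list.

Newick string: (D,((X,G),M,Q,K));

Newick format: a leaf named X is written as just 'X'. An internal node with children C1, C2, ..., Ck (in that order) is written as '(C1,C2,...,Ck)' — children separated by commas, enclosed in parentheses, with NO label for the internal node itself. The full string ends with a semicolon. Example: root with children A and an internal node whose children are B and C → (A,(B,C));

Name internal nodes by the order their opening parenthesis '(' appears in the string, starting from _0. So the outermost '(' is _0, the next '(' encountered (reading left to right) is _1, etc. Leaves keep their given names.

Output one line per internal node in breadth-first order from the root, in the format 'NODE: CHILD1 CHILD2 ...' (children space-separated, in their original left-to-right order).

Answer: _0: D _1
_1: _2 M Q K
_2: X G

Derivation:
Input: (D,((X,G),M,Q,K));
Scanning left-to-right, naming '(' by encounter order:
  pos 0: '(' -> open internal node _0 (depth 1)
  pos 3: '(' -> open internal node _1 (depth 2)
  pos 4: '(' -> open internal node _2 (depth 3)
  pos 8: ')' -> close internal node _2 (now at depth 2)
  pos 15: ')' -> close internal node _1 (now at depth 1)
  pos 16: ')' -> close internal node _0 (now at depth 0)
Total internal nodes: 3
BFS adjacency from root:
  _0: D _1
  _1: _2 M Q K
  _2: X G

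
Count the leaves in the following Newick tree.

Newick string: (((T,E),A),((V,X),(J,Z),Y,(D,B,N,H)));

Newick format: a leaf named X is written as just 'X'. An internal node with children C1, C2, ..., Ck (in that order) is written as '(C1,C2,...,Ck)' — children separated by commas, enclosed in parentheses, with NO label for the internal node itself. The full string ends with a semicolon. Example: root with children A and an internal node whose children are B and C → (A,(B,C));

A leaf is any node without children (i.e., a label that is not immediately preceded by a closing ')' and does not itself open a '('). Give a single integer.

Newick: (((T,E),A),((V,X),(J,Z),Y,(D,B,N,H)));
Scan left-to-right; a leaf is any maximal label run not followed by '(':
  pos 3: leaf 'T' → count = 1
  pos 5: leaf 'E' → count = 2
  pos 8: leaf 'A' → count = 3
  pos 13: leaf 'V' → count = 4
  pos 15: leaf 'X' → count = 5
  pos 19: leaf 'J' → count = 6
  pos 21: leaf 'Z' → count = 7
  pos 24: leaf 'Y' → count = 8
  pos 27: leaf 'D' → count = 9
  pos 29: leaf 'B' → count = 10
  pos 31: leaf 'N' → count = 11
  pos 33: leaf 'H' → count = 12
Total leaves: 12

Answer: 12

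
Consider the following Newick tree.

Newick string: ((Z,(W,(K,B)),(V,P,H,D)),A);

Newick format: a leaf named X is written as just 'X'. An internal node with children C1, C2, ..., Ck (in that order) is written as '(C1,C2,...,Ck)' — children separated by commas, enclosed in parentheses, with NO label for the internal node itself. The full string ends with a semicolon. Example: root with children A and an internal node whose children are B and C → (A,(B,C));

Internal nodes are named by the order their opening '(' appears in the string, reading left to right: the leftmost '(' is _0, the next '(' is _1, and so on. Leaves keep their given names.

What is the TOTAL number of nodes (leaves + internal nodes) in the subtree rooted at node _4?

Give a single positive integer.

Answer: 5

Derivation:
Newick: ((Z,(W,(K,B)),(V,P,H,D)),A);
Locate _4: it is the '(' at position 14 (the 5th '(' reading left to right).
Query: subtree rooted at _4
_4: subtree_size = 1 + 4
  V: subtree_size = 1 + 0
  P: subtree_size = 1 + 0
  H: subtree_size = 1 + 0
  D: subtree_size = 1 + 0
Total subtree size of _4: 5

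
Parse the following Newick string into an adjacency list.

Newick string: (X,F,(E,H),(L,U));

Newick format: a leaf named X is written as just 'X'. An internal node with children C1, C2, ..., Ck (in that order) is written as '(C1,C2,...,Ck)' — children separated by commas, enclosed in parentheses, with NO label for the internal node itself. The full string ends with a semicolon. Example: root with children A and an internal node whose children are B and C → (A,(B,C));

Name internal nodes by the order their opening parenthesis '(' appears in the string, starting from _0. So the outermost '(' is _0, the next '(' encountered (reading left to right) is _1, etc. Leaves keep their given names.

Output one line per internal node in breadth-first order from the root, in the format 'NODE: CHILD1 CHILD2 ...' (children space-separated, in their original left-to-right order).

Input: (X,F,(E,H),(L,U));
Scanning left-to-right, naming '(' by encounter order:
  pos 0: '(' -> open internal node _0 (depth 1)
  pos 5: '(' -> open internal node _1 (depth 2)
  pos 9: ')' -> close internal node _1 (now at depth 1)
  pos 11: '(' -> open internal node _2 (depth 2)
  pos 15: ')' -> close internal node _2 (now at depth 1)
  pos 16: ')' -> close internal node _0 (now at depth 0)
Total internal nodes: 3
BFS adjacency from root:
  _0: X F _1 _2
  _1: E H
  _2: L U

Answer: _0: X F _1 _2
_1: E H
_2: L U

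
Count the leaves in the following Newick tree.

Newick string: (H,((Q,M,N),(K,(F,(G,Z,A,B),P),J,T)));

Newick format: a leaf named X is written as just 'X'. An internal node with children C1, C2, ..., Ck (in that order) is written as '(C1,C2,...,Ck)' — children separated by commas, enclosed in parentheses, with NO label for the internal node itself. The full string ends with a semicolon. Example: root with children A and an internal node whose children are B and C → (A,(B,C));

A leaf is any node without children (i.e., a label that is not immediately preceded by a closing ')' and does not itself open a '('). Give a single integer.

Newick: (H,((Q,M,N),(K,(F,(G,Z,A,B),P),J,T)));
Scan left-to-right; a leaf is any maximal label run not followed by '(':
  pos 1: leaf 'H' → count = 1
  pos 5: leaf 'Q' → count = 2
  pos 7: leaf 'M' → count = 3
  pos 9: leaf 'N' → count = 4
  pos 13: leaf 'K' → count = 5
  pos 16: leaf 'F' → count = 6
  pos 19: leaf 'G' → count = 7
  pos 21: leaf 'Z' → count = 8
  pos 23: leaf 'A' → count = 9
  pos 25: leaf 'B' → count = 10
  pos 28: leaf 'P' → count = 11
  pos 31: leaf 'J' → count = 12
  pos 33: leaf 'T' → count = 13
Total leaves: 13

Answer: 13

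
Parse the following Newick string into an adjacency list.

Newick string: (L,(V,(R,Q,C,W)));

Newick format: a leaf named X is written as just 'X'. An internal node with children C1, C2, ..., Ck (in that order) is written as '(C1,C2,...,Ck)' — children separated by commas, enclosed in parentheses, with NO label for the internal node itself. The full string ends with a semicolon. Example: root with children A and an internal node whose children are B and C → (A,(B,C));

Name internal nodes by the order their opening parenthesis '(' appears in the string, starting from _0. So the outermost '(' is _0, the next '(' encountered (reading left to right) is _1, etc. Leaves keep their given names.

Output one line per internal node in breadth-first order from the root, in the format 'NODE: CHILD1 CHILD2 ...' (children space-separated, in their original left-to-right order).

Answer: _0: L _1
_1: V _2
_2: R Q C W

Derivation:
Input: (L,(V,(R,Q,C,W)));
Scanning left-to-right, naming '(' by encounter order:
  pos 0: '(' -> open internal node _0 (depth 1)
  pos 3: '(' -> open internal node _1 (depth 2)
  pos 6: '(' -> open internal node _2 (depth 3)
  pos 14: ')' -> close internal node _2 (now at depth 2)
  pos 15: ')' -> close internal node _1 (now at depth 1)
  pos 16: ')' -> close internal node _0 (now at depth 0)
Total internal nodes: 3
BFS adjacency from root:
  _0: L _1
  _1: V _2
  _2: R Q C W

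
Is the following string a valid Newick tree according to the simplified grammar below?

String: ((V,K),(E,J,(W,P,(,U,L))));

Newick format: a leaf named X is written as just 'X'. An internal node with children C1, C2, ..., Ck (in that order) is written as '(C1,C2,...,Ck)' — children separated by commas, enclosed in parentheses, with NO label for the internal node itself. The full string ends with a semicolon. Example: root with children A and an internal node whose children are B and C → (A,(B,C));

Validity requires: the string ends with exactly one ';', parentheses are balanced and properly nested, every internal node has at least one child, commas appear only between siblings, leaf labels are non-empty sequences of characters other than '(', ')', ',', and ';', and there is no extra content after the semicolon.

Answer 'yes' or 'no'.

Input: ((V,K),(E,J,(W,P,(,U,L))));
Paren balance: 5 '(' vs 5 ')' OK
Ends with single ';': True
Full parse: FAILS (empty leaf label at pos 18)
Valid: False

Answer: no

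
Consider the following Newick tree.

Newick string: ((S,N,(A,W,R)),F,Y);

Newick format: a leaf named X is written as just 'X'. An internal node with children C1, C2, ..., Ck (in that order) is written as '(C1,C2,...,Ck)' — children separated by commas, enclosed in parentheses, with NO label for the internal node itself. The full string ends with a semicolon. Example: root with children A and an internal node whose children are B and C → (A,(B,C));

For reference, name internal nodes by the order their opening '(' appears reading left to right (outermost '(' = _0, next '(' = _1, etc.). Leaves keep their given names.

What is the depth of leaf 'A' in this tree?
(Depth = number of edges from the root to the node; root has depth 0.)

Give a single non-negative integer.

Answer: 3

Derivation:
Newick: ((S,N,(A,W,R)),F,Y);
Naming internals by '(' encounter order: outermost '(' = _0, next = _1, ...
Query node: A
Path from root: _0 -> _1 -> _2 -> A
Depth of A: 3 (number of edges from root)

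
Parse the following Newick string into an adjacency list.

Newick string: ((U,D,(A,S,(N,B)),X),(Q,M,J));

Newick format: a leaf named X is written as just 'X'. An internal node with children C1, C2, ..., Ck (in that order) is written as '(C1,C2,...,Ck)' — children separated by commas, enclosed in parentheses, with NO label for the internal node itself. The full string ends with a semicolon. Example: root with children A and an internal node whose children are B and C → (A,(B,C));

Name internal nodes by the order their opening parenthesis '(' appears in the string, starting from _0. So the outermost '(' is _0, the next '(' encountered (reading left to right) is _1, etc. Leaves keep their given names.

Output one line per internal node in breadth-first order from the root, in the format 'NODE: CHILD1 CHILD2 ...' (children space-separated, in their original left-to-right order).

Input: ((U,D,(A,S,(N,B)),X),(Q,M,J));
Scanning left-to-right, naming '(' by encounter order:
  pos 0: '(' -> open internal node _0 (depth 1)
  pos 1: '(' -> open internal node _1 (depth 2)
  pos 6: '(' -> open internal node _2 (depth 3)
  pos 11: '(' -> open internal node _3 (depth 4)
  pos 15: ')' -> close internal node _3 (now at depth 3)
  pos 16: ')' -> close internal node _2 (now at depth 2)
  pos 19: ')' -> close internal node _1 (now at depth 1)
  pos 21: '(' -> open internal node _4 (depth 2)
  pos 27: ')' -> close internal node _4 (now at depth 1)
  pos 28: ')' -> close internal node _0 (now at depth 0)
Total internal nodes: 5
BFS adjacency from root:
  _0: _1 _4
  _1: U D _2 X
  _4: Q M J
  _2: A S _3
  _3: N B

Answer: _0: _1 _4
_1: U D _2 X
_4: Q M J
_2: A S _3
_3: N B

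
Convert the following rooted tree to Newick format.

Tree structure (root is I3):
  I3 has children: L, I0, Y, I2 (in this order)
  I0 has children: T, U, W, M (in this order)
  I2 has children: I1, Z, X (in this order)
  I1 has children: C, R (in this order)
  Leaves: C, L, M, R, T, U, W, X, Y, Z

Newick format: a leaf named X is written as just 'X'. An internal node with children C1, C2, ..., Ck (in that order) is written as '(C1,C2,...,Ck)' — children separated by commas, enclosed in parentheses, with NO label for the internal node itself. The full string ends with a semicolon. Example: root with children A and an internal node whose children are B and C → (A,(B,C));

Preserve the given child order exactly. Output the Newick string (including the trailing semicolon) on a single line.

internal I3 with children ['L', 'I0', 'Y', 'I2']
  leaf 'L' → 'L'
  internal I0 with children ['T', 'U', 'W', 'M']
    leaf 'T' → 'T'
    leaf 'U' → 'U'
    leaf 'W' → 'W'
    leaf 'M' → 'M'
  → '(T,U,W,M)'
  leaf 'Y' → 'Y'
  internal I2 with children ['I1', 'Z', 'X']
    internal I1 with children ['C', 'R']
      leaf 'C' → 'C'
      leaf 'R' → 'R'
    → '(C,R)'
    leaf 'Z' → 'Z'
    leaf 'X' → 'X'
  → '((C,R),Z,X)'
→ '(L,(T,U,W,M),Y,((C,R),Z,X))'
Final: (L,(T,U,W,M),Y,((C,R),Z,X));

Answer: (L,(T,U,W,M),Y,((C,R),Z,X));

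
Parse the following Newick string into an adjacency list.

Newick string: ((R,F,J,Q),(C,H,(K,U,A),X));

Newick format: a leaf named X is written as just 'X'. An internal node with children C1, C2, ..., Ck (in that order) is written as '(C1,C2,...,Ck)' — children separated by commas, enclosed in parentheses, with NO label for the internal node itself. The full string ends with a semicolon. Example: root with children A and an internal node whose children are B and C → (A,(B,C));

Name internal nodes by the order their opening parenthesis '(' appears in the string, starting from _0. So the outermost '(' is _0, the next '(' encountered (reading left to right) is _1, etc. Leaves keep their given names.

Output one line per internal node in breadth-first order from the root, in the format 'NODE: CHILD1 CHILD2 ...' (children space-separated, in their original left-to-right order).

Answer: _0: _1 _2
_1: R F J Q
_2: C H _3 X
_3: K U A

Derivation:
Input: ((R,F,J,Q),(C,H,(K,U,A),X));
Scanning left-to-right, naming '(' by encounter order:
  pos 0: '(' -> open internal node _0 (depth 1)
  pos 1: '(' -> open internal node _1 (depth 2)
  pos 9: ')' -> close internal node _1 (now at depth 1)
  pos 11: '(' -> open internal node _2 (depth 2)
  pos 16: '(' -> open internal node _3 (depth 3)
  pos 22: ')' -> close internal node _3 (now at depth 2)
  pos 25: ')' -> close internal node _2 (now at depth 1)
  pos 26: ')' -> close internal node _0 (now at depth 0)
Total internal nodes: 4
BFS adjacency from root:
  _0: _1 _2
  _1: R F J Q
  _2: C H _3 X
  _3: K U A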